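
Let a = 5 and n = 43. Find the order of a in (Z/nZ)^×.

42

The order of 5 must divide φ(43) = 43 − 1 = 42 = 2 · 3 · 7.
Divisors of 42: 1, 2, 3, 6, 7, 14, 21, 42.
Check 5^d mod 43 for each divisor in increasing order:
5^1 ≡ 5 (mod 43)
5^2 ≡ 25 (mod 43)
5^3 ≡ 39 (mod 43)
5^6 ≡ 16 (mod 43)
5^7 ≡ 37 (mod 43)
5^14 ≡ 36 (mod 43)
5^21 ≡ 42 (mod 43)
5^42 ≡ 1 (mod 43) ✓
Hence ord(5) = 42.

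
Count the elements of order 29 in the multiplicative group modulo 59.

28

φ(59) = 59 − 1 = 58 = 2 · 29.
In a cyclic group of order 58, there are φ(d) elements of order d for each divisor d of 58, and zero for non-divisors.
29 | 58, and φ(29) = 29 − 1 = 28.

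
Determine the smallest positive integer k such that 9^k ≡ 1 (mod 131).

65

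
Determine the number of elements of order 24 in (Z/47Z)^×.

φ(47) = 47 − 1 = 46 = 2 · 23.
In a cyclic group of order 46, there are φ(d) elements of order d for each divisor d of 46, and zero for non-divisors.
Here 46 is not a multiple of 24, so there are no elements of order 24.

0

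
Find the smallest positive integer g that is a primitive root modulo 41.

6

φ(41) = 41 − 1 = 40 = 2^3 · 5.
Test candidates g = 2, 3, … against the prime factors q ∈ {2, 5} of φ(41): g is a generator iff g^(40/q) ≢ 1 for every such q.
g = 2: 2^20 ≡ 1 — hits 1, so not a primitive root.
g = 3: 3^20 ≡ 40; 3^8 ≡ 1 — hits 1, so not a primitive root.
g = 4: 4^20 ≡ 1 — hits 1, so not a primitive root.
g = 5: 5^20 ≡ 1 — hits 1, so not a primitive root.
g = 6: 6^20 ≡ 40; 6^8 ≡ 10 — none is 1, so 6 is a primitive root.
Hence the least primitive root of 41 is 6.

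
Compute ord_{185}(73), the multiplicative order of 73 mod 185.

4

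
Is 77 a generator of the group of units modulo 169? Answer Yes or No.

φ(169) = φ(13^2) = 13·(13−1) = 156 = 2^2 · 3 · 13.
Test 77^(156/q) mod 169 for each prime factor q of 156:
77^78 ≡ 1 (mod 169)  [q = 2: ≡ 1 ✗]
77^52 ≡ 1 (mod 169)  [q = 3: ≡ 1 ✗]
77^12 ≡ 79 (mod 169)  [q = 13: ≢ 1 ✓]
77^78 ≡ 1 shows ord(77) | 78, strictly less than φ(169); not a primitive root.

No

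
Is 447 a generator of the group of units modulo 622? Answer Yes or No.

φ(622) = φ(2)·φ(311) = 1·310 = 310 = 2 · 5 · 31.
447 is a primitive root mod 622 iff 447^(φ(622)/q) ≢ 1 for every prime q | φ(622), i.e. q ∈ {2, 5, 31}.
447^155 ≡ 621 (mod 622)  [q = 2: ≢ 1 ✓]
447^62 ≡ 363 (mod 622)  [q = 5: ≢ 1 ✓]
447^10 ≡ 15 (mod 622)  [q = 31: ≢ 1 ✓]
Every test exponent gives a nontrivial residue, hence 447 generates the full group.

Yes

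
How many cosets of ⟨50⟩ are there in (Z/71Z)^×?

The order of 50 must divide φ(71) = 71 − 1 = 70 = 2 · 5 · 7.
Divisors of 70: 1, 2, 5, 7, 10, 14, 35, 70.
Evaluate successive powers at the divisors of 70:
50^1 ≡ 50
50^2 ≡ 15
50^5 ≡ 32
50^7 ≡ 54
50^10 ≡ 30
50^14 ≡ 5
50^35 ≡ 1
So ord_71(50) = 35, hence |⟨50⟩| = 35.
The index is φ(71) / ord(50) = 70 / 35 = 2.

2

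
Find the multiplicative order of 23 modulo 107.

53

ord(23) | φ(107) = 107 − 1 = 106 = 2 · 53.
Divisors of 106: 1, 2, 53, 106.
Evaluate successive powers at the divisors of 106:
23^1 ≡ 23 (mod 107)
23^2 ≡ 101 (mod 107)
23^53 ≡ 1 (mod 107) ✓
Therefore the multiplicative order of 23 modulo 107 is 53.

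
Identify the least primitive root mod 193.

5

φ(193) = 193 − 1 = 192 = 2^6 · 3.
Test candidates g = 2, 3, … against the prime factors q ∈ {2, 3} of φ(193): g is a generator iff g^(192/q) ≢ 1 for every such q.
g = 2: 2^96 ≡ 1 — hits 1, so not a primitive root.
g = 3: 3^96 ≡ 1 — hits 1, so not a primitive root.
g = 4: 4^96 ≡ 1 — hits 1, so not a primitive root.
g = 5: 5^96 ≡ 192; 5^64 ≡ 84 — none is 1, so 5 is a primitive root.
The smallest primitive root modulo 193 is 5.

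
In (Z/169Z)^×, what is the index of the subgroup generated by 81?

4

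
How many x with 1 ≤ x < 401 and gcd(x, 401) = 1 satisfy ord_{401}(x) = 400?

160

φ(401) = 401 − 1 = 400 = 2^4 · 5^2.
In a cyclic group of order 400, there are φ(d) elements of order d for each divisor d of 400, and zero for non-divisors.
400 = 2^4 · 5^2 divides 400, and φ(400) = 160.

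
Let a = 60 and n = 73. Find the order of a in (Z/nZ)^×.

72

The order of 60 must divide φ(73) = 73 − 1 = 72 = 2^3 · 3^2.
Divisors of 72: 1, 2, 3, 4, 6, 8, 9, 12, 18, 24, 36, 72.
Compute 60^d (mod 73) for the divisors d until we hit 1:
60^1 ≡ 60
60^2 ≡ 23
60^3 ≡ 66
60^4 ≡ 18
60^6 ≡ 49
60^8 ≡ 32
60^9 ≡ 22
60^12 ≡ 65
60^18 ≡ 46
60^24 ≡ 64
60^36 ≡ 72
60^72 ≡ 1
Therefore the multiplicative order of 60 modulo 73 is 72.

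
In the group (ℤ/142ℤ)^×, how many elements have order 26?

φ(142) = φ(2)·φ(71) = 1·70 = 70 = 2 · 5 · 7.
(Z/142Z)^× is cyclic (|G| = 70); a cyclic group of order m has exactly φ(d) elements of each order d | m, and none otherwise.
Here 70 is not a multiple of 26, so there are no elements of order 26.

0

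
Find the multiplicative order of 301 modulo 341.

30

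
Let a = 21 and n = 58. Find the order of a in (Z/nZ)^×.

28

By Lagrange's theorem, ord_58(21) divides φ(58) = φ(2)·φ(29) = 1·28 = 28 = 2^2 · 7.
Divisors of 28: 1, 2, 4, 7, 14, 28.
Compute 21^d (mod 58) for the divisors d until we hit 1:
21^1 ≡ 21
21^2 ≡ 35
21^4 ≡ 7
21^7 ≡ 41
21^14 ≡ 57
21^28 ≡ 1
Hence ord(21) = 28.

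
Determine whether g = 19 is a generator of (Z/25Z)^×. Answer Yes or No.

No

φ(25) = φ(5^2) = 5·(5−1) = 20 = 2^2 · 5.
It suffices to check that the order of 19 is not a proper divisor of 20: compute 19^(20/q) for q ∈ {2, 5}.
19^10 ≡ 1 (mod 25)  [q = 2: ≡ 1 ✗]
19^4 ≡ 21 (mod 25)  [q = 5: ≢ 1 ✓]
The check at q = 2 fails, so 19 generates a proper subgroup.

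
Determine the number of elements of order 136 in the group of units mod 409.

64

φ(409) = 409 − 1 = 408 = 2^3 · 3 · 17.
Since (Z/409Z)^× is cyclic of order 408, the number of elements of order d is φ(d) when d | 408 and 0 otherwise.
136 = 2^3 · 17 divides 408, and φ(136) = 64.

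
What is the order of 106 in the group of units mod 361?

57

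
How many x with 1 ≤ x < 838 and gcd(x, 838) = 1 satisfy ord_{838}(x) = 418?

φ(838) = φ(2)·φ(419) = 1·418 = 418 = 2 · 11 · 19.
(Z/838Z)^× is cyclic (|G| = 418); a cyclic group of order m has exactly φ(d) elements of each order d | m, and none otherwise.
418 = 2 · 11 · 19 divides 418, and φ(418) = 180.

180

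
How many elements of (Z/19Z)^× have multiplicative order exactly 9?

6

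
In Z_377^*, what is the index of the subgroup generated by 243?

4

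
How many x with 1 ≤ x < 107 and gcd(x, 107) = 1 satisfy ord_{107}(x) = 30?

0

φ(107) = 107 − 1 = 106 = 2 · 53.
Since (Z/107Z)^× is cyclic of order 106, the number of elements of order d is φ(d) when d | 106 and 0 otherwise.
30 does not divide 106, so no element of (Z/107Z)^× has order 30.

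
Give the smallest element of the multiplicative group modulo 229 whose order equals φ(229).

6

φ(229) = 229 − 1 = 228 = 2^2 · 3 · 19.
g is a primitive root iff g^(228/q) ≢ 1 (mod 229) for each prime q ∈ {2, 3, 19}.
g = 2: 2^114 ≡ 228; 2^76 ≡ 1 — hits 1, so not a primitive root.
g = 3: 3^114 ≡ 1 — hits 1, so not a primitive root.
g = 4: 4^114 ≡ 1 — hits 1, so not a primitive root.
g = 5: 5^114 ≡ 1 — hits 1, so not a primitive root.
g = 6: 6^114 ≡ 228; 6^76 ≡ 134; 6^12 ≡ 165 — none is 1, so 6 is a primitive root.
Hence the least primitive root of 229 is 6.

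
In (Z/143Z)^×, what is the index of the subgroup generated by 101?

4

ord(101) | φ(143) = φ(11·13) = (11−1)·(13−1) = 10·12 = 120 = 2^3 · 3 · 5.
Divisors of 120: 1, 2, 3, 4, 5, 6, 8, 10, 12, 15, 20, 24, 30, 40, 60, 120.
Test each divisor d:
101^1 ≡ 101 (mod 143)
101^2 ≡ 48 (mod 143)
101^3 ≡ 129 (mod 143)
101^4 ≡ 16 (mod 143)
101^5 ≡ 43 (mod 143)
101^6 ≡ 53 (mod 143)
101^8 ≡ 113 (mod 143)
101^10 ≡ 133 (mod 143)
101^12 ≡ 92 (mod 143)
101^15 ≡ 142 (mod 143)
101^20 ≡ 100 (mod 143)
101^24 ≡ 27 (mod 143)
101^30 ≡ 1 (mod 143) ✓
The order of 101 is 30, so the subgroup it generates has 30 elements.
[(Z/143Z)^× : ⟨101⟩] = 120/30 = 4.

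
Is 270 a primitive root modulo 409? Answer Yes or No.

φ(409) = 409 − 1 = 408 = 2^3 · 3 · 17.
270 is a primitive root mod 409 iff 270^(φ(409)/q) ≢ 1 for every prime q | φ(409), i.e. q ∈ {2, 3, 17}.
270^204 ≡ 1 (mod 409)  [q = 2: ≡ 1 ✗]
270^136 ≡ 355 (mod 409)  [q = 3: ≢ 1 ✓]
270^24 ≡ 6 (mod 409)  [q = 17: ≢ 1 ✓]
The check at q = 2 fails, so 270 generates a proper subgroup.

No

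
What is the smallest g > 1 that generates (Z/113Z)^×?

φ(113) = 113 − 1 = 112 = 2^4 · 7.
g is a primitive root iff g^(112/q) ≢ 1 (mod 113) for each prime q ∈ {2, 7}.
g = 2: 2^56 ≡ 1 — hits 1, so not a primitive root.
g = 3: 3^56 ≡ 112; 3^16 ≡ 49 — none is 1, so 3 is a primitive root.
The smallest primitive root modulo 113 is 3.

3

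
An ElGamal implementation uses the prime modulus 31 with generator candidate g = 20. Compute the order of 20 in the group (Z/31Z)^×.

15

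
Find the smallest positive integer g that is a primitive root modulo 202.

φ(202) = φ(2)·φ(101) = 1·100 = 100 = 2^2 · 5^2.
g is a primitive root iff g^(100/q) ≢ 1 (mod 202) for each prime q ∈ {2, 5}.
g = 2: gcd(2, 202) = 2 > 1, not a unit — skip.
g = 3: 3^50 ≡ 201; 3^20 ≡ 185 — none is 1, so 3 is a primitive root.
The smallest primitive root modulo 202 is 3.

3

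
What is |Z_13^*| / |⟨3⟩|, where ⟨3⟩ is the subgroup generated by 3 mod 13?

The order of 3 must divide φ(13) = 13 − 1 = 12 = 2^2 · 3.
Divisors of 12: 1, 2, 3, 4, 6, 12.
Compute 3^d (mod 13) for the divisors d until we hit 1:
3^1 ≡ 3 (mod 13)
3^2 ≡ 9 (mod 13)
3^3 ≡ 1 (mod 13) ✓
Thus |⟨3⟩| = ord(3) = 3.
The index is φ(13) / ord(3) = 12 / 3 = 4.

4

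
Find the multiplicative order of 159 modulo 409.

204

ord(159) | φ(409) = 409 − 1 = 408 = 2^3 · 3 · 17.
Divisors of 408: 1, 2, 3, 4, 6, 8, 12, 17, 24, 34, 51, 68, 102, 136, 204, 408.
Compute 159^d (mod 409) for the divisors d until we hit 1:
159^1 ≡ 159 (mod 409)
159^2 ≡ 332 (mod 409)
159^3 ≡ 27 (mod 409)
159^4 ≡ 203 (mod 409)
159^6 ≡ 320 (mod 409)
159^8 ≡ 309 (mod 409)
159^12 ≡ 150 (mod 409)
159^17 ≡ 217 (mod 409)
159^24 ≡ 5 (mod 409)
159^34 ≡ 54 (mod 409)
159^51 ≡ 266 (mod 409)
159^68 ≡ 53 (mod 409)
159^102 ≡ 408 (mod 409)
159^136 ≡ 355 (mod 409)
159^204 ≡ 1 (mod 409) ✓
Therefore the multiplicative order of 159 modulo 409 is 204.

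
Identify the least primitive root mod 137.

3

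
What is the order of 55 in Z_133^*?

Since 55 ∈ (Z/133Z)^×, its order divides φ(133) = φ(7·19) = (7−1)·(19−1) = 6·18 = 108 = 2^2 · 3^3.
Divisors of 108: 1, 2, 3, 4, 6, 9, 12, 18, 27, 36, 54, 108.
Evaluate successive powers at the divisors of 108:
55^1 ≡ 55 (mod 133)
55^2 ≡ 99 (mod 133)
55^3 ≡ 125 (mod 133)
55^4 ≡ 92 (mod 133)
55^6 ≡ 64 (mod 133)
55^9 ≡ 20 (mod 133)
55^12 ≡ 106 (mod 133)
55^18 ≡ 1 (mod 133) ✓
Hence ord(55) = 18.

18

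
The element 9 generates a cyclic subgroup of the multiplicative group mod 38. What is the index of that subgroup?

Since 9 ∈ (Z/38Z)^×, its order divides φ(38) = φ(2)·φ(19) = 1·18 = 18 = 2 · 3^2.
Divisors of 18: 1, 2, 3, 6, 9, 18.
Evaluate successive powers at the divisors of 18:
9^1 ≡ 9
9^2 ≡ 5
9^3 ≡ 7
9^6 ≡ 11
9^9 ≡ 1
Thus |⟨9⟩| = ord(9) = 9.
[(Z/38Z)^× : ⟨9⟩] = 18/9 = 2.

2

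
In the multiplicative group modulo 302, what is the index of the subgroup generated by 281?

1

By Lagrange's theorem, ord_302(281) divides φ(302) = φ(2)·φ(151) = 1·150 = 150 = 2 · 3 · 5^2.
Divisors of 150: 1, 2, 3, 5, 6, 10, 15, 25, 30, 50, 75, 150.
Evaluate successive powers at the divisors of 150:
281^1 ≡ 281
281^2 ≡ 139
281^3 ≡ 101
281^5 ≡ 147
281^6 ≡ 235
281^10 ≡ 167
281^15 ≡ 87
281^25 ≡ 33
281^30 ≡ 19
281^50 ≡ 183
281^75 ≡ 301
281^150 ≡ 1
So ord_302(281) = 150, hence |⟨281⟩| = 150.
Index = |(Z/302Z)^×| / |⟨281⟩| = 150 / 150 = 1.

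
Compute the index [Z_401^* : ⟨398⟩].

By Lagrange's theorem, ord_401(398) divides φ(401) = 401 − 1 = 400 = 2^4 · 5^2.
Divisors of 400: 1, 2, 4, 5, 8, 10, 16, 20, 25, 40, 50, 80, 100, 200, 400.
Evaluate successive powers at the divisors of 400:
398^1 ≡ 398
398^2 ≡ 9
398^4 ≡ 81
398^5 ≡ 158
398^8 ≡ 145
398^10 ≡ 102
398^16 ≡ 173
398^20 ≡ 379
398^25 ≡ 133
398^40 ≡ 83
398^50 ≡ 45
398^80 ≡ 72
398^100 ≡ 20
398^200 ≡ 400
398^400 ≡ 1
Thus |⟨398⟩| = ord(398) = 400.
Index = |(Z/401Z)^×| / |⟨398⟩| = 400 / 400 = 1.

1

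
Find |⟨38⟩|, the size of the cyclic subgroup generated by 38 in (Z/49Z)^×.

Since 38 ∈ (Z/49Z)^×, its order divides φ(49) = φ(7^2) = 7·(7−1) = 42 = 2 · 3 · 7.
Divisors of 42: 1, 2, 3, 6, 7, 14, 21, 42.
Check 38^d mod 49 for each divisor in increasing order:
38^1 ≡ 38 (mod 49)
38^2 ≡ 23 (mod 49)
38^3 ≡ 41 (mod 49)
38^6 ≡ 15 (mod 49)
38^7 ≡ 31 (mod 49)
38^14 ≡ 30 (mod 49)
38^21 ≡ 48 (mod 49)
38^42 ≡ 1 (mod 49) ✓
So ord_49(38) = 42.

42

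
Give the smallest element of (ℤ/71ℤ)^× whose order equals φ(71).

φ(71) = 71 − 1 = 70 = 2 · 5 · 7.
g is a primitive root iff g^(70/q) ≢ 1 (mod 71) for each prime q ∈ {2, 5, 7}.
g = 2: 2^35 ≡ 1 — hits 1, so not a primitive root.
g = 3: 3^35 ≡ 1 — hits 1, so not a primitive root.
g = 4: 4^35 ≡ 1 — hits 1, so not a primitive root.
g = 5: 5^35 ≡ 1 — hits 1, so not a primitive root.
g = 6: 6^35 ≡ 1 — hits 1, so not a primitive root.
g = 7: 7^35 ≡ 70; 7^14 ≡ 54; 7^10 ≡ 45 — none is 1, so 7 is a primitive root.
The smallest primitive root modulo 71 is 7.

7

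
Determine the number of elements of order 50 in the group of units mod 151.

20

φ(151) = 151 − 1 = 150 = 2 · 3 · 5^2.
Since (Z/151Z)^× is cyclic of order 150, the number of elements of order d is φ(d) when d | 150 and 0 otherwise.
50 = 2 · 5^2 divides 150, and φ(50) = 20.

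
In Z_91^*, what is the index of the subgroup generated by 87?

12

The order of 87 must divide φ(91) = φ(7·13) = (7−1)·(13−1) = 6·12 = 72 = 2^3 · 3^2.
Divisors of 72: 1, 2, 3, 4, 6, 8, 9, 12, 18, 24, 36, 72.
Compute 87^d (mod 91) for the divisors d until we hit 1:
87^1 ≡ 87 (mod 91)
87^2 ≡ 16 (mod 91)
87^3 ≡ 27 (mod 91)
87^4 ≡ 74 (mod 91)
87^6 ≡ 1 (mod 91) ✓
Thus |⟨87⟩| = ord(87) = 6.
The index is φ(91) / ord(87) = 72 / 6 = 12.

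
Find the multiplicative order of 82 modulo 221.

48

By Lagrange's theorem, ord_221(82) divides φ(221) = φ(13·17) = (13−1)·(17−1) = 12·16 = 192 = 2^6 · 3.
Divisors of 192: 1, 2, 3, 4, 6, 8, 12, 16, 24, 32, 48, 64, 96, 192.
Check 82^d mod 221 for each divisor in increasing order:
82^1 ≡ 82 (mod 221)
82^2 ≡ 94 (mod 221)
82^3 ≡ 194 (mod 221)
82^4 ≡ 217 (mod 221)
82^6 ≡ 66 (mod 221)
82^8 ≡ 16 (mod 221)
82^12 ≡ 157 (mod 221)
82^16 ≡ 35 (mod 221)
82^24 ≡ 118 (mod 221)
82^32 ≡ 120 (mod 221)
82^48 ≡ 1 (mod 221) ✓
The smallest such exponent is 48, so the order of 82 is 48.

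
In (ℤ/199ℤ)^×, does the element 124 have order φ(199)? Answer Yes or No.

No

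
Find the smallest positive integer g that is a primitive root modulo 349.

2

φ(349) = 349 − 1 = 348 = 2^2 · 3 · 29.
g is a primitive root iff g^(348/q) ≢ 1 (mod 349) for each prime q ∈ {2, 3, 29}.
g = 2: 2^174 ≡ 348; 2^116 ≡ 226; 2^12 ≡ 257 — none is 1, so 2 is a primitive root.
So 2 is the smallest generator of (Z/349Z)^×.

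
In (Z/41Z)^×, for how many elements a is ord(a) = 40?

16

φ(41) = 41 − 1 = 40 = 2^3 · 5.
Since (Z/41Z)^× is cyclic of order 40, the number of elements of order d is φ(d) when d | 40 and 0 otherwise.
40 = 2^3 · 5 divides 40, and φ(40) = 16.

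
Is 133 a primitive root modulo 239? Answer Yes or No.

φ(239) = 239 − 1 = 238 = 2 · 7 · 17.
It suffices to check that the order of 133 is not a proper divisor of 238: compute 133^(238/q) for q ∈ {2, 7, 17}.
133^119 ≡ 1 (mod 239)  [q = 2: ≡ 1 ✗]
133^34 ≡ 98 (mod 239)  [q = 7: ≢ 1 ✓]
133^14 ≡ 36 (mod 239)  [q = 17: ≢ 1 ✓]
The check at q = 2 fails, so 133 generates a proper subgroup.

No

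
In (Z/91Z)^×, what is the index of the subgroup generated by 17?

12

The order of 17 must divide φ(91) = φ(7·13) = (7−1)·(13−1) = 6·12 = 72 = 2^3 · 3^2.
Divisors of 72: 1, 2, 3, 4, 6, 8, 9, 12, 18, 24, 36, 72.
Test each divisor d:
17^1 ≡ 17
17^2 ≡ 16
17^3 ≡ 90
17^4 ≡ 74
17^6 ≡ 1
So ord_91(17) = 6, hence |⟨17⟩| = 6.
The index is φ(91) / ord(17) = 72 / 6 = 12.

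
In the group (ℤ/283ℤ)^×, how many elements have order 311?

0

φ(283) = 283 − 1 = 282 = 2 · 3 · 47.
In a cyclic group of order 282, there are φ(d) elements of order d for each divisor d of 282, and zero for non-divisors.
Here 282 is not a multiple of 311, so there are no elements of order 311.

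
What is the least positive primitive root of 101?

φ(101) = 101 − 1 = 100 = 2^2 · 5^2.
Test candidates g = 2, 3, … against the prime factors q ∈ {2, 5} of φ(101): g is a generator iff g^(100/q) ≢ 1 for every such q.
g = 2: 2^50 ≡ 100; 2^20 ≡ 95 — none is 1, so 2 is a primitive root.
Hence the least primitive root of 101 is 2.

2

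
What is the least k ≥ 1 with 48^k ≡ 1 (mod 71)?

7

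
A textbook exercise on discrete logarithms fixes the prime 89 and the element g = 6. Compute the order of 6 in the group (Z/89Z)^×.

The order of 6 must divide φ(89) = 89 − 1 = 88 = 2^3 · 11.
Divisors of 88: 1, 2, 4, 8, 11, 22, 44, 88.
Test each divisor d:
6^1 ≡ 6
6^2 ≡ 36
6^4 ≡ 50
6^8 ≡ 8
6^11 ≡ 37
6^22 ≡ 34
6^44 ≡ 88
6^88 ≡ 1
Hence ord(6) = 88.

88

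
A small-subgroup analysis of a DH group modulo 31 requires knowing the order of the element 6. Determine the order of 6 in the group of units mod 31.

ord(6) | φ(31) = 31 − 1 = 30 = 2 · 3 · 5.
Divisors of 30: 1, 2, 3, 5, 6, 10, 15, 30.
Compute 6^d (mod 31) for the divisors d until we hit 1:
6^1 ≡ 6 (mod 31)
6^2 ≡ 5 (mod 31)
6^3 ≡ 30 (mod 31)
6^5 ≡ 26 (mod 31)
6^6 ≡ 1 (mod 31) ✓
The smallest such exponent is 6, so the order of 6 is 6.

6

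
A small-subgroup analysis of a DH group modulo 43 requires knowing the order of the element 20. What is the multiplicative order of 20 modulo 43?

42

Since 20 ∈ (Z/43Z)^×, its order divides φ(43) = 43 − 1 = 42 = 2 · 3 · 7.
Divisors of 42: 1, 2, 3, 6, 7, 14, 21, 42.
Compute 20^d (mod 43) for the divisors d until we hit 1:
20^1 ≡ 20 (mod 43)
20^2 ≡ 13 (mod 43)
20^3 ≡ 2 (mod 43)
20^6 ≡ 4 (mod 43)
20^7 ≡ 37 (mod 43)
20^14 ≡ 36 (mod 43)
20^21 ≡ 42 (mod 43)
20^42 ≡ 1 (mod 43) ✓
The smallest such exponent is 42, so the order of 20 is 42.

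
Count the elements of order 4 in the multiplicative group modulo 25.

φ(25) = φ(5^2) = 5·(5−1) = 20 = 2^2 · 5.
(Z/25Z)^× is cyclic (|G| = 20); a cyclic group of order m has exactly φ(d) elements of each order d | m, and none otherwise.
4 = 2^2 divides 20, and φ(4) = 2.

2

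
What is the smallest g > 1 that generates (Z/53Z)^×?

2

φ(53) = 53 − 1 = 52 = 2^2 · 13.
g is a primitive root iff g^(52/q) ≢ 1 (mod 53) for each prime q ∈ {2, 13}.
g = 2: 2^26 ≡ 52; 2^4 ≡ 16 — none is 1, so 2 is a primitive root.
Hence the least primitive root of 53 is 2.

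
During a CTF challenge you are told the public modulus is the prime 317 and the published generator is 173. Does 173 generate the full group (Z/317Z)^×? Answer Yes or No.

φ(317) = 317 − 1 = 316 = 2^2 · 79.
173 is a primitive root mod 317 iff 173^(φ(317)/q) ≢ 1 for every prime q | φ(317), i.e. q ∈ {2, 79}.
173^158 ≡ 1 (mod 317)  [q = 2: ≡ 1 ✗]
173^4 ≡ 43 (mod 317)  [q = 79: ≢ 1 ✓]
Since 173^158 ≡ 1, the order of 173 divides 158 < 316, so 173 is not a primitive root.

No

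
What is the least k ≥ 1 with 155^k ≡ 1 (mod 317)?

ord(155) | φ(317) = 317 − 1 = 316 = 2^2 · 79.
Divisors of 316: 1, 2, 4, 79, 158, 316.
Check 155^d mod 317 for each divisor in increasing order:
155^1 ≡ 155 (mod 317)
155^2 ≡ 250 (mod 317)
155^4 ≡ 51 (mod 317)
155^79 ≡ 114 (mod 317)
155^158 ≡ 316 (mod 317)
155^316 ≡ 1 (mod 317) ✓
Hence ord(155) = 316.

316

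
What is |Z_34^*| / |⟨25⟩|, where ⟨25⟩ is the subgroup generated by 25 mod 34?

2

The order of 25 must divide φ(34) = φ(2)·φ(17) = 1·16 = 16 = 2^4.
Divisors of 16: 1, 2, 4, 8, 16.
Compute 25^d (mod 34) for the divisors d until we hit 1:
25^1 ≡ 25 (mod 34)
25^2 ≡ 13 (mod 34)
25^4 ≡ 33 (mod 34)
25^8 ≡ 1 (mod 34) ✓
The order of 25 is 8, so the subgroup it generates has 8 elements.
[(Z/34Z)^× : ⟨25⟩] = 16/8 = 2.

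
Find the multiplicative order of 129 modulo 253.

110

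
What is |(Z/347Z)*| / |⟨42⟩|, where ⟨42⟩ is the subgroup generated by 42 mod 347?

2

ord(42) | φ(347) = 347 − 1 = 346 = 2 · 173.
Divisors of 346: 1, 2, 173, 346.
Test each divisor d:
42^1 ≡ 42 (mod 347)
42^2 ≡ 29 (mod 347)
42^173 ≡ 1 (mod 347) ✓
The order of 42 is 173, so the subgroup it generates has 173 elements.
Index = |(Z/347Z)^×| / |⟨42⟩| = 346 / 173 = 2.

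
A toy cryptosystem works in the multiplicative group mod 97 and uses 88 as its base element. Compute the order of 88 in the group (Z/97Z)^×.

ord(88) | φ(97) = 97 − 1 = 96 = 2^5 · 3.
Divisors of 96: 1, 2, 3, 4, 6, 8, 12, 16, 24, 32, 48, 96.
Test each divisor d:
88^1 ≡ 88
88^2 ≡ 81
88^3 ≡ 47
88^4 ≡ 62
88^6 ≡ 75
88^8 ≡ 61
88^12 ≡ 96
88^16 ≡ 35
88^24 ≡ 1
The smallest such exponent is 24, so the order of 88 is 24.

24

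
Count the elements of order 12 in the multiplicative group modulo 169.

4

φ(169) = φ(13^2) = 13·(13−1) = 156 = 2^2 · 3 · 13.
Since (Z/169Z)^× is cyclic of order 156, the number of elements of order d is φ(d) when d | 156 and 0 otherwise.
12 = 2^2 · 3 divides 156, and φ(12) = 4.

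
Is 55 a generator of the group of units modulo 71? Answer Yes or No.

Yes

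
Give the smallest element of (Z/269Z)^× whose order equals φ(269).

φ(269) = 269 − 1 = 268 = 2^2 · 67.
g is a primitive root iff g^(268/q) ≢ 1 (mod 269) for each prime q ∈ {2, 67}.
g = 2: 2^134 ≡ 268; 2^4 ≡ 16 — none is 1, so 2 is a primitive root.
So 2 is the smallest generator of (Z/269Z)^×.

2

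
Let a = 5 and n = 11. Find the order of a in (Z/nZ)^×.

Since 5 ∈ (Z/11Z)^×, its order divides φ(11) = 11 − 1 = 10 = 2 · 5.
Divisors of 10: 1, 2, 5, 10.
Check 5^d mod 11 for each divisor in increasing order:
5^1 ≡ 5 (mod 11)
5^2 ≡ 3 (mod 11)
5^5 ≡ 1 (mod 11) ✓
So ord_11(5) = 5.

5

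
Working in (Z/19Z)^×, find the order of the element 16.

By Lagrange's theorem, ord_19(16) divides φ(19) = 19 − 1 = 18 = 2 · 3^2.
Divisors of 18: 1, 2, 3, 6, 9, 18.
Evaluate successive powers at the divisors of 18:
16^1 ≡ 16
16^2 ≡ 9
16^3 ≡ 11
16^6 ≡ 7
16^9 ≡ 1
The smallest such exponent is 9, so the order of 16 is 9.

9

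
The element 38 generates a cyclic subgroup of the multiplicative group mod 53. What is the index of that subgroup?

2

The order of 38 must divide φ(53) = 53 − 1 = 52 = 2^2 · 13.
Divisors of 52: 1, 2, 4, 13, 26, 52.
Test each divisor d:
38^1 ≡ 38 (mod 53)
38^2 ≡ 13 (mod 53)
38^4 ≡ 10 (mod 53)
38^13 ≡ 52 (mod 53)
38^26 ≡ 1 (mod 53) ✓
Thus |⟨38⟩| = ord(38) = 26.
[(Z/53Z)^× : ⟨38⟩] = 52/26 = 2.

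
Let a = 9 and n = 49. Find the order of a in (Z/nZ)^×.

ord(9) | φ(49) = φ(7^2) = 7·(7−1) = 42 = 2 · 3 · 7.
Divisors of 42: 1, 2, 3, 6, 7, 14, 21, 42.
Evaluate successive powers at the divisors of 42:
9^1 ≡ 9
9^2 ≡ 32
9^3 ≡ 43
9^6 ≡ 36
9^7 ≡ 30
9^14 ≡ 18
9^21 ≡ 1
The smallest such exponent is 21, so the order of 9 is 21.

21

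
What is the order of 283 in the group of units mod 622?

310

ord(283) | φ(622) = φ(2)·φ(311) = 1·310 = 310 = 2 · 5 · 31.
Divisors of 310: 1, 2, 5, 10, 31, 62, 155, 310.
Check 283^d mod 622 for each divisor in increasing order:
283^1 ≡ 283 (mod 622)
283^2 ≡ 473 (mod 622)
283^5 ≡ 61 (mod 622)
283^10 ≡ 611 (mod 622)
283^31 ≡ 259 (mod 622)
283^62 ≡ 527 (mod 622)
283^155 ≡ 621 (mod 622)
283^310 ≡ 1 (mod 622) ✓
Therefore the multiplicative order of 283 modulo 622 is 310.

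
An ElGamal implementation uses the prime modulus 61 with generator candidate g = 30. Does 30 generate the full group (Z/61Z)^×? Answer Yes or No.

Yes

φ(61) = 61 − 1 = 60 = 2^2 · 3 · 5.
It suffices to check that the order of 30 is not a proper divisor of 60: compute 30^(60/q) for q ∈ {2, 3, 5}.
30^30 ≡ 60 (mod 61)  [q = 2: ≢ 1 ✓]
30^20 ≡ 13 (mod 61)  [q = 3: ≢ 1 ✓]
30^12 ≡ 34 (mod 61)  [q = 5: ≢ 1 ✓]
None equal 1, so ord_61(30) = 60: 30 is a primitive root.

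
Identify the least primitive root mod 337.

10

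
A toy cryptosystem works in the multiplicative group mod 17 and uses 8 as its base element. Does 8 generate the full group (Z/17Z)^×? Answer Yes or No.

No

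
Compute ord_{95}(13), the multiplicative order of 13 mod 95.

36

By Lagrange's theorem, ord_95(13) divides φ(95) = φ(5·19) = (5−1)·(19−1) = 4·18 = 72 = 2^3 · 3^2.
Divisors of 72: 1, 2, 3, 4, 6, 8, 9, 12, 18, 24, 36, 72.
Check 13^d mod 95 for each divisor in increasing order:
13^1 ≡ 13 (mod 95)
13^2 ≡ 74 (mod 95)
13^3 ≡ 12 (mod 95)
13^4 ≡ 61 (mod 95)
13^6 ≡ 49 (mod 95)
13^8 ≡ 16 (mod 95)
13^9 ≡ 18 (mod 95)
13^12 ≡ 26 (mod 95)
13^18 ≡ 39 (mod 95)
13^24 ≡ 11 (mod 95)
13^36 ≡ 1 (mod 95) ✓
So ord_95(13) = 36.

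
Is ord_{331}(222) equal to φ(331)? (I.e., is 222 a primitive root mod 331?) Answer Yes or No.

Yes

φ(331) = 331 − 1 = 330 = 2 · 3 · 5 · 11.
An element g generates (Z/331Z)^× iff g^(330/q) ≢ 1 (mod 331) for each prime q ∈ {2, 3, 5, 11}.
222^165 ≡ 330 (mod 331)  [q = 2: ≢ 1 ✓]
222^110 ≡ 299 (mod 331)  [q = 3: ≢ 1 ✓]
222^66 ≡ 64 (mod 331)  [q = 5: ≢ 1 ✓]
222^30 ≡ 293 (mod 331)  [q = 11: ≢ 1 ✓]
All checks pass, so 222 has order 330 and is a primitive root modulo 331.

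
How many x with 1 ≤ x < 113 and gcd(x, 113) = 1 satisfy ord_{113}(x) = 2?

1

φ(113) = 113 − 1 = 112 = 2^4 · 7.
Since (Z/113Z)^× is cyclic of order 112, the number of elements of order d is φ(d) when d | 112 and 0 otherwise.
2 | 112, and φ(2) = 2 − 1 = 1.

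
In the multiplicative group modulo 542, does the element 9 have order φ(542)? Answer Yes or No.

φ(542) = φ(2)·φ(271) = 1·270 = 270 = 2 · 3^3 · 5.
It suffices to check that the order of 9 is not a proper divisor of 270: compute 9^(270/q) for q ∈ {2, 3, 5}.
9^135 ≡ 1 (mod 542)  [q = 2: ≡ 1 ✗]
9^90 ≡ 1 (mod 542)  [q = 3: ≡ 1 ✗]
9^54 ≡ 515 (mod 542)  [q = 5: ≢ 1 ✓]
The check at q = 2 fails, so 9 generates a proper subgroup.

No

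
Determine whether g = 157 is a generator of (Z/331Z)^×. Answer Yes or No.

No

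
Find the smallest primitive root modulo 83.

φ(83) = 83 − 1 = 82 = 2 · 41.
Test candidates g = 2, 3, … against the prime factors q ∈ {2, 41} of φ(83): g is a generator iff g^(82/q) ≢ 1 for every such q.
g = 2: 2^41 ≡ 82; 2^2 ≡ 4 — none is 1, so 2 is a primitive root.
Hence the least primitive root of 83 is 2.

2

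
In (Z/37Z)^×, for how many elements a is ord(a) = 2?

1

φ(37) = 37 − 1 = 36 = 2^2 · 3^2.
Since (Z/37Z)^× is cyclic of order 36, the number of elements of order d is φ(d) when d | 36 and 0 otherwise.
2 | 36, and φ(2) = 2 − 1 = 1.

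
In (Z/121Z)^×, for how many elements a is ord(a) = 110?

40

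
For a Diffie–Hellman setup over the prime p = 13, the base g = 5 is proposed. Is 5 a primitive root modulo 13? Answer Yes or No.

No

φ(13) = 13 − 1 = 12 = 2^2 · 3.
5 is a primitive root mod 13 iff 5^(φ(13)/q) ≢ 1 for every prime q | φ(13), i.e. q ∈ {2, 3}.
5^6 ≡ 12 (mod 13)  [q = 2: ≢ 1 ✓]
5^4 ≡ 1 (mod 13)  [q = 3: ≡ 1 ✗]
The check at q = 3 fails, so 5 generates a proper subgroup.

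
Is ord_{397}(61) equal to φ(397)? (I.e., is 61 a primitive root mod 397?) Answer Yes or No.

Yes

φ(397) = 397 − 1 = 396 = 2^2 · 3^2 · 11.
Test 61^(396/q) mod 397 for each prime factor q of 396:
61^198 ≡ 396 (mod 397)  [q = 2: ≢ 1 ✓]
61^132 ≡ 362 (mod 397)  [q = 3: ≢ 1 ✓]
61^36 ≡ 31 (mod 397)  [q = 11: ≢ 1 ✓]
Every test exponent gives a nontrivial residue, hence 61 generates the full group.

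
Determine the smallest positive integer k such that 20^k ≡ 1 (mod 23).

22

Since 20 ∈ (Z/23Z)^×, its order divides φ(23) = 23 − 1 = 22 = 2 · 11.
Divisors of 22: 1, 2, 11, 22.
Check 20^d mod 23 for each divisor in increasing order:
20^1 ≡ 20 (mod 23)
20^2 ≡ 9 (mod 23)
20^11 ≡ 22 (mod 23)
20^22 ≡ 1 (mod 23) ✓
Hence ord(20) = 22.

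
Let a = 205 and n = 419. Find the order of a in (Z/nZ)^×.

The order of 205 must divide φ(419) = 419 − 1 = 418 = 2 · 11 · 19.
Divisors of 418: 1, 2, 11, 19, 22, 38, 209, 418.
Test each divisor d:
205^1 ≡ 205 (mod 419)
205^2 ≡ 125 (mod 419)
205^11 ≡ 208 (mod 419)
205^19 ≡ 300 (mod 419)
205^22 ≡ 107 (mod 419)
205^38 ≡ 334 (mod 419)
205^209 ≡ 1 (mod 419) ✓
Hence ord(205) = 209.

209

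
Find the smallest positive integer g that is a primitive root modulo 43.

φ(43) = 43 − 1 = 42 = 2 · 3 · 7.
Test candidates g = 2, 3, … against the prime factors q ∈ {2, 3, 7} of φ(43): g is a generator iff g^(42/q) ≢ 1 for every such q.
g = 2: 2^21 ≡ 42; 2^14 ≡ 1 — hits 1, so not a primitive root.
g = 3: 3^21 ≡ 42; 3^14 ≡ 36; 3^6 ≡ 41 — none is 1, so 3 is a primitive root.
Hence the least primitive root of 43 is 3.

3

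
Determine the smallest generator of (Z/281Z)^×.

3

φ(281) = 281 − 1 = 280 = 2^3 · 5 · 7.
g is a primitive root iff g^(280/q) ≢ 1 (mod 281) for each prime q ∈ {2, 5, 7}.
g = 2: 2^140 ≡ 1 — hits 1, so not a primitive root.
g = 3: 3^140 ≡ 280; 3^56 ≡ 86; 3^40 ≡ 249 — none is 1, so 3 is a primitive root.
Hence the least primitive root of 281 is 3.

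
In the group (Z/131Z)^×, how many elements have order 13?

φ(131) = 131 − 1 = 130 = 2 · 5 · 13.
Since (Z/131Z)^× is cyclic of order 130, the number of elements of order d is φ(d) when d | 130 and 0 otherwise.
13 | 130, and φ(13) = 13 − 1 = 12.

12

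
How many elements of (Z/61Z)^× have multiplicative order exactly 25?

φ(61) = 61 − 1 = 60 = 2^2 · 3 · 5.
Since (Z/61Z)^× is cyclic of order 60, the number of elements of order d is φ(d) when d | 60 and 0 otherwise.
Here 60 is not a multiple of 25, so there are no elements of order 25.

0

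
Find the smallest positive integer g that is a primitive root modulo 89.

3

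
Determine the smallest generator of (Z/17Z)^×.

3

φ(17) = 17 − 1 = 16 = 2^4.
g is a primitive root iff g^(16/q) ≢ 1 (mod 17) for each prime q ∈ {2}.
g = 2: 2^8 ≡ 1 — hits 1, so not a primitive root.
g = 3: 3^8 ≡ 16 — none is 1, so 3 is a primitive root.
The smallest primitive root modulo 17 is 3.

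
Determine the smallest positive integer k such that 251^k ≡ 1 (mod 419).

209

By Lagrange's theorem, ord_419(251) divides φ(419) = 419 − 1 = 418 = 2 · 11 · 19.
Divisors of 418: 1, 2, 11, 19, 22, 38, 209, 418.
Compute 251^d (mod 419) for the divisors d until we hit 1:
251^1 ≡ 251 (mod 419)
251^2 ≡ 151 (mod 419)
251^11 ≡ 135 (mod 419)
251^19 ≡ 102 (mod 419)
251^22 ≡ 208 (mod 419)
251^38 ≡ 348 (mod 419)
251^209 ≡ 1 (mod 419) ✓
Hence ord(251) = 209.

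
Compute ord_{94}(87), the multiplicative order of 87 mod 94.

46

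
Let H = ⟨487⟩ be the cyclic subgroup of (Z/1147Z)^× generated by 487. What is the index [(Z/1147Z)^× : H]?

The order of 487 must divide φ(1147) = φ(31·37) = (31−1)·(37−1) = 30·36 = 1080 = 2^3 · 3^3 · 5.
Divisors of 1080: 1, 2, 3, 4, 5, 6, 8, 9, 10, 12, 15, 18, 20, 24, 27, 30, 36, 40, 45, 54, 60, 72, 90, 108, 120, 135, 180, 216, 270, 360, 540, 1080.
Test each divisor d:
487^1 ≡ 487 (mod 1147)
487^2 ≡ 887 (mod 1147)
487^3 ≡ 697 (mod 1147)
487^4 ≡ 1074 (mod 1147)
487^5 ≡ 6 (mod 1147)
487^6 ≡ 628 (mod 1147)
487^8 ≡ 741 (mod 1147)
487^9 ≡ 709 (mod 1147)
487^10 ≡ 36 (mod 1147)
487^12 ≡ 963 (mod 1147)
487^15 ≡ 216 (mod 1147)
487^18 ≡ 295 (mod 1147)
487^20 ≡ 149 (mod 1147)
487^24 ≡ 593 (mod 1147)
487^27 ≡ 401 (mod 1147)
487^30 ≡ 776 (mod 1147)
487^36 ≡ 1000 (mod 1147)
487^40 ≡ 408 (mod 1147)
487^45 ≡ 154 (mod 1147)
487^54 ≡ 221 (mod 1147)
487^60 ≡ 1 (mod 1147) ✓
So ord_1147(487) = 60, hence |⟨487⟩| = 60.
Index = |(Z/1147Z)^×| / |⟨487⟩| = 1080 / 60 = 18.

18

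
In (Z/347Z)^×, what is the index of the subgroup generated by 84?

1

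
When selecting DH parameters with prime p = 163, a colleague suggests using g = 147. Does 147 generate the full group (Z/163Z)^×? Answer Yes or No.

Yes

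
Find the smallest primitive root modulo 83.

2

φ(83) = 83 − 1 = 82 = 2 · 41.
Test candidates g = 2, 3, … against the prime factors q ∈ {2, 41} of φ(83): g is a generator iff g^(82/q) ≢ 1 for every such q.
g = 2: 2^41 ≡ 82; 2^2 ≡ 4 — none is 1, so 2 is a primitive root.
Hence the least primitive root of 83 is 2.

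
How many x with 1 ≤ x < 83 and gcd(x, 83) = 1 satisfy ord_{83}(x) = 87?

φ(83) = 83 − 1 = 82 = 2 · 41.
Since (Z/83Z)^× is cyclic of order 82, the number of elements of order d is φ(d) when d | 82 and 0 otherwise.
87 does not divide 82, so no element of (Z/83Z)^× has order 87.

0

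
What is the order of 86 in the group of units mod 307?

153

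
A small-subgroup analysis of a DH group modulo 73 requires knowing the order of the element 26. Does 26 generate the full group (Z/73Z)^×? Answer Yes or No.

Yes

φ(73) = 73 − 1 = 72 = 2^3 · 3^2.
An element g generates (Z/73Z)^× iff g^(72/q) ≢ 1 (mod 73) for each prime q ∈ {2, 3}.
26^36 ≡ 72 (mod 73)  [q = 2: ≢ 1 ✓]
26^24 ≡ 8 (mod 73)  [q = 3: ≢ 1 ✓]
All checks pass, so 26 has order 72 and is a primitive root modulo 73.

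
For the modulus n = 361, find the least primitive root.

2

φ(361) = φ(19^2) = 19·(19−1) = 342 = 2 · 3^2 · 19.
g is a primitive root iff g^(342/q) ≢ 1 (mod 361) for each prime q ∈ {2, 3, 19}.
g = 2: 2^171 ≡ 360; 2^114 ≡ 292; 2^18 ≡ 58 — none is 1, so 2 is a primitive root.
The smallest primitive root modulo 361 is 2.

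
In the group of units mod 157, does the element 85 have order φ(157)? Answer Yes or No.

Yes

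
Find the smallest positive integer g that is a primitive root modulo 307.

5

φ(307) = 307 − 1 = 306 = 2 · 3^2 · 17.
g is a primitive root iff g^(306/q) ≢ 1 (mod 307) for each prime q ∈ {2, 3, 17}.
g = 2: 2^153 ≡ 306; 2^102 ≡ 1 — hits 1, so not a primitive root.
g = 3: 3^153 ≡ 306; 3^102 ≡ 1 — hits 1, so not a primitive root.
g = 4: 4^153 ≡ 1 — hits 1, so not a primitive root.
g = 5: 5^153 ≡ 306; 5^102 ≡ 289; 5^18 ≡ 81 — none is 1, so 5 is a primitive root.
So 5 is the smallest generator of (Z/307Z)^×.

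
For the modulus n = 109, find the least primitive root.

6

φ(109) = 109 − 1 = 108 = 2^2 · 3^3.
g is a primitive root iff g^(108/q) ≢ 1 (mod 109) for each prime q ∈ {2, 3}.
g = 2: 2^54 ≡ 108; 2^36 ≡ 1 — hits 1, so not a primitive root.
g = 3: 3^54 ≡ 1 — hits 1, so not a primitive root.
g = 4: 4^54 ≡ 1 — hits 1, so not a primitive root.
g = 5: 5^54 ≡ 1 — hits 1, so not a primitive root.
g = 6: 6^54 ≡ 108; 6^36 ≡ 63 — none is 1, so 6 is a primitive root.
So 6 is the smallest generator of (Z/109Z)^×.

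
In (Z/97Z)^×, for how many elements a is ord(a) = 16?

8

φ(97) = 97 − 1 = 96 = 2^5 · 3.
In a cyclic group of order 96, there are φ(d) elements of order d for each divisor d of 96, and zero for non-divisors.
16 = 2^4 divides 96, and φ(16) = 8.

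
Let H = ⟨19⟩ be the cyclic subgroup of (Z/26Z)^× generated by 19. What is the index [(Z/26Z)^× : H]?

By Lagrange's theorem, ord_26(19) divides φ(26) = φ(2)·φ(13) = 1·12 = 12 = 2^2 · 3.
Divisors of 12: 1, 2, 3, 4, 6, 12.
Test each divisor d:
19^1 ≡ 19
19^2 ≡ 23
19^3 ≡ 21
19^4 ≡ 9
19^6 ≡ 25
19^12 ≡ 1
So ord_26(19) = 12, hence |⟨19⟩| = 12.
[(Z/26Z)^× : ⟨19⟩] = 12/12 = 1.

1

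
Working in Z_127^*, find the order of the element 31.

63

The order of 31 must divide φ(127) = 127 − 1 = 126 = 2 · 3^2 · 7.
Divisors of 126: 1, 2, 3, 6, 7, 9, 14, 18, 21, 42, 63, 126.
Compute 31^d (mod 127) for the divisors d until we hit 1:
31^1 ≡ 31
31^2 ≡ 72
31^3 ≡ 73
31^6 ≡ 122
31^7 ≡ 99
31^9 ≡ 16
31^14 ≡ 22
31^18 ≡ 2
31^21 ≡ 19
31^42 ≡ 107
31^63 ≡ 1
Therefore the multiplicative order of 31 modulo 127 is 63.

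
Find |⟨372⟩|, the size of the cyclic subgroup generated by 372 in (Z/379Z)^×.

ord(372) | φ(379) = 379 − 1 = 378 = 2 · 3^3 · 7.
Divisors of 378: 1, 2, 3, 6, 7, 9, 14, 18, 21, 27, 42, 54, 63, 126, 189, 378.
Check 372^d mod 379 for each divisor in increasing order:
372^1 ≡ 372 (mod 379)
372^2 ≡ 49 (mod 379)
372^3 ≡ 36 (mod 379)
372^6 ≡ 159 (mod 379)
372^7 ≡ 24 (mod 379)
372^9 ≡ 39 (mod 379)
372^14 ≡ 197 (mod 379)
372^18 ≡ 5 (mod 379)
372^21 ≡ 180 (mod 379)
372^27 ≡ 195 (mod 379)
372^42 ≡ 185 (mod 379)
372^54 ≡ 125 (mod 379)
372^63 ≡ 327 (mod 379)
372^126 ≡ 51 (mod 379)
372^189 ≡ 1 (mod 379) ✓
The smallest such exponent is 189, so the order of 372 is 189.

189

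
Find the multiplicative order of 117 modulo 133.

The order of 117 must divide φ(133) = φ(7·19) = (7−1)·(19−1) = 6·18 = 108 = 2^2 · 3^3.
Divisors of 108: 1, 2, 3, 4, 6, 9, 12, 18, 27, 36, 54, 108.
Evaluate successive powers at the divisors of 108:
117^1 ≡ 117 (mod 133)
117^2 ≡ 123 (mod 133)
117^3 ≡ 27 (mod 133)
117^4 ≡ 100 (mod 133)
117^6 ≡ 64 (mod 133)
117^9 ≡ 132 (mod 133)
117^12 ≡ 106 (mod 133)
117^18 ≡ 1 (mod 133) ✓
Therefore the multiplicative order of 117 modulo 133 is 18.

18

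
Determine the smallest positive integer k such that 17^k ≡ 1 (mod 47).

23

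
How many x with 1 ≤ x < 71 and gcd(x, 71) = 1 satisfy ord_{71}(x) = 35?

24

φ(71) = 71 − 1 = 70 = 2 · 5 · 7.
(Z/71Z)^× is cyclic (|G| = 70); a cyclic group of order m has exactly φ(d) elements of each order d | m, and none otherwise.
35 = 5 · 7 divides 70, and φ(35) = 24.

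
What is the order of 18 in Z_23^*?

11

ord(18) | φ(23) = 23 − 1 = 22 = 2 · 11.
Divisors of 22: 1, 2, 11, 22.
Check 18^d mod 23 for each divisor in increasing order:
18^1 ≡ 18 (mod 23)
18^2 ≡ 2 (mod 23)
18^11 ≡ 1 (mod 23) ✓
So ord_23(18) = 11.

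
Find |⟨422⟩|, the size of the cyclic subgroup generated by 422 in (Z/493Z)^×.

ord(422) | φ(493) = φ(17·29) = (17−1)·(29−1) = 16·28 = 448 = 2^6 · 7.
Divisors of 448: 1, 2, 4, 7, 8, 14, 16, 28, 32, 56, 64, 112, 224, 448.
Test each divisor d:
422^1 ≡ 422 (mod 493)
422^2 ≡ 111 (mod 493)
422^4 ≡ 489 (mod 493)
422^7 ≡ 465 (mod 493)
422^8 ≡ 16 (mod 493)
422^14 ≡ 291 (mod 493)
422^16 ≡ 256 (mod 493)
422^28 ≡ 378 (mod 493)
422^32 ≡ 460 (mod 493)
422^56 ≡ 407 (mod 493)
422^64 ≡ 103 (mod 493)
422^112 ≡ 1 (mod 493) ✓
Hence ord(422) = 112.

112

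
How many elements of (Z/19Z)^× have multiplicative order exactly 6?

φ(19) = 19 − 1 = 18 = 2 · 3^2.
In a cyclic group of order 18, there are φ(d) elements of order d for each divisor d of 18, and zero for non-divisors.
6 = 2 · 3 divides 18, and φ(6) = 2.

2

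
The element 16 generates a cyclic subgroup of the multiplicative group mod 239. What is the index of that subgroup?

By Lagrange's theorem, ord_239(16) divides φ(239) = 239 − 1 = 238 = 2 · 7 · 17.
Divisors of 238: 1, 2, 7, 14, 17, 34, 119, 238.
Test each divisor d:
16^1 ≡ 16
16^2 ≡ 17
16^7 ≡ 216
16^14 ≡ 51
16^17 ≡ 10
16^34 ≡ 100
16^119 ≡ 1
The order of 16 is 119, so the subgroup it generates has 119 elements.
[(Z/239Z)^× : ⟨16⟩] = 238/119 = 2.

2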